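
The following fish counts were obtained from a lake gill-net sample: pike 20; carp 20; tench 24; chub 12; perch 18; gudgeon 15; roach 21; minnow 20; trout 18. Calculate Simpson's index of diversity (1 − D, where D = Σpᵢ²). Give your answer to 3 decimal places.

0.885

Total N = 20+20+24+12+18+15+21+20+18 = 168, so the proportions are 0.11905, 0.11905, 0.14286, 0.07143, 0.10714, 0.08929, 0.125, 0.11905, 0.10714 (working shown to 5 dp, full precision carried).
D = 0.11905² + 0.11905² + 0.14286² + 0.07143² + 0.10714² + 0.08929² + 0.125² + 0.11905² + 0.10714² = 0.01417 + 0.01417 + 0.02041 + 0.00510 + 0.01148 + 0.00797 + 0.01562 + 0.01417 + 0.01148 = 0.11458.
So 1 − D = 0.88542, i.e. 0.885 to 3 decimal places.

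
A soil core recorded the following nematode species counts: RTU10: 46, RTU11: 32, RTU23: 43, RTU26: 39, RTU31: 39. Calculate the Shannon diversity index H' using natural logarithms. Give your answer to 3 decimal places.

1.602

Total N = 46+32+43+39+39 = 199, so the proportions are 0.23116, 0.1608, 0.21608, 0.19598, 0.19598 (working shown to 5 dp, full precision carried).
Each pᵢ ln pᵢ term: 0.23116×(-1.46466)=-0.33857, 0.1608×(-1.82757)=-0.29388, 0.21608×(-1.53210)=-0.33106, 0.19598×(-1.62974)=-0.31940, 0.19598×(-1.62974)=-0.31940.
Sum = -1.60230, so H' = 1.602.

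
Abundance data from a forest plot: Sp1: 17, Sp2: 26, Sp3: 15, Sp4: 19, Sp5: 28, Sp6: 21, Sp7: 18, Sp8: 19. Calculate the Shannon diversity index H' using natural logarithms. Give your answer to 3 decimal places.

2.059

Total N = 17+26+15+19+28+21+18+19 = 163, so the proportions are 0.10429, 0.15951, 0.09202, 0.11656, 0.17178, 0.12883, 0.11043, 0.11656 (working shown to 5 dp, full precision carried).
Each pᵢ ln pᵢ term: 0.10429×(-2.26054)=-0.23576, 0.15951×(-1.83565)=-0.29280, 0.09202×(-2.38570)=-0.21954, 0.11656×(-2.14931)=-0.25053, 0.17178×(-1.76155)=-0.30260, 0.12883×(-2.04923)=-0.26401, 0.11043×(-2.20338)=-0.24332, 0.11656×(-2.14931)=-0.25053.
Sum = -2.05910, so H' = 2.059.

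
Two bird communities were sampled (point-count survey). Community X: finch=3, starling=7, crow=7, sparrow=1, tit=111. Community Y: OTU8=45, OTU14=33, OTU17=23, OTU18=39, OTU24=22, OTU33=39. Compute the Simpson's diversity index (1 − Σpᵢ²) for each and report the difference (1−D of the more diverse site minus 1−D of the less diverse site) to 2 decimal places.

0.57

Community X: N=129, proportions 0.02326, 0.05426, 0.05426, 0.00775, 0.86047, giving 1−D = 0.25311 (working shown to 5 dp, full precision carried).
Community Y: N=201, proportions 0.22388, 0.16418, 0.11443, 0.19403, 0.10945, 0.19403, giving 1−D = 0.82255.
Difference = |0.25311 − 0.82255| = 0.56944, i.e. 0.57 to 2 decimal places.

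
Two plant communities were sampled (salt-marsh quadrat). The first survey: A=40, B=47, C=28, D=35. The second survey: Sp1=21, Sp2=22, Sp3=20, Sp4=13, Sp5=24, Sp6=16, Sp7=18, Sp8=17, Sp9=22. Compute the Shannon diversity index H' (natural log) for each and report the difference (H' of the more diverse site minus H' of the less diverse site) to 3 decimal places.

0.813

The first survey: N=150, proportions 0.26667, 0.31333, 0.18667, 0.23333, giving H' = 1.36896 (working shown to 5 dp, full precision carried).
The second survey: N=173, proportions 0.12139, 0.12717, 0.11561, 0.07514, 0.13873, 0.09249, 0.10405, 0.09827, 0.12717, giving H' = 2.18204.
Difference = |1.36896 − 2.18204| = 0.81308, i.e. 0.813 to 3 decimal places.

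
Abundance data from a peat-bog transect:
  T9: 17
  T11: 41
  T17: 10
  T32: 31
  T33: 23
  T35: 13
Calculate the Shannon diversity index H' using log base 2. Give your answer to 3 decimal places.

2.424

Total N = 17+41+10+31+23+13 = 135, so the proportions are 0.12593, 0.3037, 0.07407, 0.22963, 0.17037, 0.0963 (working shown to 5 dp, full precision carried).
Each pᵢ log₂ pᵢ term: 0.12593×(-2.98935)=-0.37644, 0.3037×(-1.71926)=-0.52215, 0.07407×(-3.75489)=-0.27814, 0.22963×(-2.12262)=-0.48742, 0.17037×(-2.55325)=-0.43500, 0.0963×(-3.37638)=-0.32513.
Sum = -2.42427, so H' = 2.424.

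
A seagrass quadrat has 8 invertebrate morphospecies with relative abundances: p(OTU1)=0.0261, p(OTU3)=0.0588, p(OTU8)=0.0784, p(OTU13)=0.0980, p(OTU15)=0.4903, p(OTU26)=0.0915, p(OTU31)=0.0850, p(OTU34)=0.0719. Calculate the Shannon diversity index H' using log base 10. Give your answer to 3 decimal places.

0.719

Each pᵢ log₁₀ pᵢ term (working shown to 5 dp, full precision carried): 0.0261×(-1.58336)=-0.04133, 0.0588×(-1.23062)=-0.07236, 0.0784×(-1.10568)=-0.08669, 0.098×(-1.00877)=-0.09886, 0.4903×(-0.30954)=-0.15177, 0.0915×(-1.03858)=-0.09503, 0.085×(-1.07058)=-0.09100, 0.0719×(-1.14327)=-0.08220.
Sum = -0.71923, so H' = 0.719.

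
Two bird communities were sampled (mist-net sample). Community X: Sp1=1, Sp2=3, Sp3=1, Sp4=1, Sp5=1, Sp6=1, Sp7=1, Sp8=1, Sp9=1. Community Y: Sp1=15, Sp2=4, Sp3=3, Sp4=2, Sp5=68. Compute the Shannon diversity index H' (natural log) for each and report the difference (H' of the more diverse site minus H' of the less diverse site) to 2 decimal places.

Community X: N=11, proportions 0.090909, 0.272727, 0.090909, 0.090909, 0.090909, 0.090909, 0.090909, 0.090909, 0.090909, giving H' = 2.098274 (working shown to 6 dp, full precision carried).
Community Y: N=92, proportions 0.163043, 0.043478, 0.032609, 0.021739, 0.73913, giving H' = 0.850326.
Difference = |2.098274 − 0.850326| = 1.247948, i.e. 1.25 to 2 decimal places.

1.25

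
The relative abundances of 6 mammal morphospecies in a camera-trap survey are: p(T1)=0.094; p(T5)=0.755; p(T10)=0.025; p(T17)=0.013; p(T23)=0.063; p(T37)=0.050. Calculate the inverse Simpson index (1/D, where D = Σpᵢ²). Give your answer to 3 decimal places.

D = 0.094² + 0.755² + 0.025² + 0.013² + 0.063² + 0.05² = 0.008836 + 0.570025 + 0.000625 + 0.000169 + 0.003969 + 0.002500 = 0.586124 (working shown to 6 dp, full precision carried).
So 1/D = 1.70612, i.e. 1.706 to 3 decimal places.

1.706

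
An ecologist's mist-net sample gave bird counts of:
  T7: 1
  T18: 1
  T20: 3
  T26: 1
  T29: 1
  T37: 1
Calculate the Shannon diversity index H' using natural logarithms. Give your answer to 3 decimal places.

1.667

Total N = 1+1+3+1+1+1 = 8, so the proportions are 0.125, 0.125, 0.375, 0.125, 0.125, 0.125 (working shown to 5 dp, full precision carried).
Each pᵢ ln pᵢ term: 0.125×(-2.07944)=-0.25993, 0.125×(-2.07944)=-0.25993, 0.375×(-0.98083)=-0.36781, 0.125×(-2.07944)=-0.25993, 0.125×(-2.07944)=-0.25993, 0.125×(-2.07944)=-0.25993.
Sum = -1.66746, so H' = 1.667.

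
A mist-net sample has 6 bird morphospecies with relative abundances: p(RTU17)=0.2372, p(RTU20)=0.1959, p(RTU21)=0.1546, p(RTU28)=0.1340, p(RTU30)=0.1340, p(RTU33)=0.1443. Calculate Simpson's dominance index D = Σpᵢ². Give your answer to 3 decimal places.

0.175

D = 0.2372² + 0.1959² + 0.1546² + 0.134² + 0.134² + 0.1443² = 0.05626 + 0.03838 + 0.02390 + 0.01796 + 0.01796 + 0.02082 = 0.17528 (working shown to 5 dp, full precision carried).
To 3 decimal places, D = 0.175.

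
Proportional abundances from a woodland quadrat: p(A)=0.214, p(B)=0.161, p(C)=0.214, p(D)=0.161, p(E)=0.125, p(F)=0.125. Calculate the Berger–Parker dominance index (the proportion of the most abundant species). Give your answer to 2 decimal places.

The largest proportion is 0.214, i.e. d = 0.21 to 2 decimal places.

0.21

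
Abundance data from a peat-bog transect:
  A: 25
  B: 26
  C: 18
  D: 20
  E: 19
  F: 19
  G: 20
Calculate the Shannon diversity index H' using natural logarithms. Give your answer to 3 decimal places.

1.937

Total N = 25+26+18+20+19+19+20 = 147, so the proportions are 0.17007, 0.17687, 0.12245, 0.13605, 0.12925, 0.12925, 0.13605 (working shown to 5 dp, full precision carried).
Each pᵢ ln pᵢ term: 0.17007×(-1.77156)=-0.30129, 0.17687×(-1.73234)=-0.30640, 0.12245×(-2.10006)=-0.25715, 0.13605×(-1.99470)=-0.27139, 0.12925×(-2.04599)=-0.26445, 0.12925×(-2.04599)=-0.26445, 0.13605×(-1.99470)=-0.27139.
Sum = -1.93651, so H' = 1.937.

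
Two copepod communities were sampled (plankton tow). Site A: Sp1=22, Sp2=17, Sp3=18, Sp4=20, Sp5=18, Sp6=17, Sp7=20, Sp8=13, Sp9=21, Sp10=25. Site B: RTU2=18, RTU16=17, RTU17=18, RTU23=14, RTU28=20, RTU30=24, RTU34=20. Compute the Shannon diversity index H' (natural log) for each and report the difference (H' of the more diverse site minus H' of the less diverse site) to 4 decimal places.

Site A: N=191, proportions 0.115183, 0.089005, 0.094241, 0.104712, 0.094241, 0.089005, 0.104712, 0.068063, 0.109948, 0.13089, giving H' = 2.289100 (working shown to 6 dp, full precision carried).
Site B: N=131, proportions 0.137405, 0.129771, 0.137405, 0.10687, 0.152672, 0.183206, 0.152672, giving H' = 1.934225.
Difference = |2.289100 − 1.934225| = 0.354875, i.e. 0.3549 to 4 decimal places.

0.3549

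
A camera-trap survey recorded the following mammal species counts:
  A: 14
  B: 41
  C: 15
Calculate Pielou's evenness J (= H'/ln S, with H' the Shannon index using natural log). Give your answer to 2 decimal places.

0.88

Total N = 14+41+15 = 70, so the proportions are 0.2, 0.5857, 0.2143 (working shown to 4 dp, full precision carried).
H' = −Σ pᵢ ln pᵢ = −((-0.3219) + (-0.3133) + (-0.3301)) = 0.9653.
With S = 3 species, ln S = 1.0986, so J = 0.9653/1.0986 = 0.8786, i.e. 0.88 to 2 decimal places.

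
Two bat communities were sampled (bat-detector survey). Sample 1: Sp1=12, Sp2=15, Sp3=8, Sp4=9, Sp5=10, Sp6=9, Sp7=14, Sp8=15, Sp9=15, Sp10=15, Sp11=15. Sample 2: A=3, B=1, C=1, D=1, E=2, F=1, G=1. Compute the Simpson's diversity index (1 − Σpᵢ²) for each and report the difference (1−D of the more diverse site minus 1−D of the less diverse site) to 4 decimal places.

Sample 1: N=137, proportions 0.087591, 0.109489, 0.058394, 0.065693, 0.072993, 0.065693, 0.10219, 0.109489, 0.109489, 0.109489, 0.109489, giving 1−D = 0.904577 (working shown to 6 dp, full precision carried).
Sample 2: N=10, proportions 0.3, 0.1, 0.1, 0.1, 0.2, 0.1, 0.1, giving 1−D = 0.820000.
Difference = |0.904577 − 0.820000| = 0.084577, i.e. 0.0846 to 4 decimal places.

0.0846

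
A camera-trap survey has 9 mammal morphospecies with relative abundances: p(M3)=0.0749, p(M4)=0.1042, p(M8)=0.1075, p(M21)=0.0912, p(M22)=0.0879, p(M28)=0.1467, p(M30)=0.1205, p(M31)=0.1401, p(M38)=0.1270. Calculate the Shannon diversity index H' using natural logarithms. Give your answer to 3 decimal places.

2.176

Each pᵢ ln pᵢ term (working shown to 5 dp, full precision carried): 0.0749×(-2.59160)=-0.19411, 0.1042×(-2.26144)=-0.23564, 0.1075×(-2.23026)=-0.23975, 0.0912×(-2.39470)=-0.21840, 0.0879×(-2.43156)=-0.21373, 0.1467×(-1.91937)=-0.28157, 0.1205×(-2.11611)=-0.25499, 0.1401×(-1.96540)=-0.27535, 0.127×(-2.06357)=-0.26207.
Sum = -2.17562, so H' = 2.176.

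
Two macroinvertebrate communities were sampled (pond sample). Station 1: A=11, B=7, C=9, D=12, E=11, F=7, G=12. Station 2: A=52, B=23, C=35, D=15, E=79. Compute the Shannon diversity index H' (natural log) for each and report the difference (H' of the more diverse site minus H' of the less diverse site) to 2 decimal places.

Station 1: N=69, proportions 0.1594, 0.1014, 0.1304, 0.1739, 0.1594, 0.1014, 0.1739, giving H' = 1.9238 (working shown to 4 dp, full precision carried).
Station 2: N=204, proportions 0.2549, 0.1127, 0.1716, 0.0735, 0.3873, giving H' = 1.4562.
Difference = |1.9238 − 1.4562| = 0.4676, i.e. 0.47 to 2 decimal places.

0.47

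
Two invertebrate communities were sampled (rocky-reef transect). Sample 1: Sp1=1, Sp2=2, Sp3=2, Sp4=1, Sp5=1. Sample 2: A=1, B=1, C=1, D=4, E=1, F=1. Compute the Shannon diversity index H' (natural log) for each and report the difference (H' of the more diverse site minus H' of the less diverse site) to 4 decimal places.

Sample 1: N=7, proportions 0.142857, 0.285714, 0.285714, 0.142857, 0.142857, giving H' = 1.549826 (working shown to 6 dp, full precision carried).
Sample 2: N=9, proportions 0.111111, 0.111111, 0.111111, 0.444444, 0.111111, 0.111111, giving H' = 1.581094.
Difference = |1.549826 − 1.581094| = 0.031268, i.e. 0.0313 to 4 decimal places.

0.0313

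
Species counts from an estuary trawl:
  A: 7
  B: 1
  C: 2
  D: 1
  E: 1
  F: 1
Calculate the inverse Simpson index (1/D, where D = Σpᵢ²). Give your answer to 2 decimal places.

Total N = 7+1+2+1+1+1 = 13, so the proportions are 0.53846, 0.07692, 0.15385, 0.07692, 0.07692, 0.07692 (working shown to 5 dp, full precision carried).
D = 0.53846² + 0.07692² + 0.15385² + 0.07692² + 0.07692² + 0.07692² = 0.28994 + 0.00592 + 0.02367 + 0.00592 + 0.00592 + 0.00592 = 0.33728.
So 1/D = 2.9649, i.e. 2.96 to 2 decimal places.

2.96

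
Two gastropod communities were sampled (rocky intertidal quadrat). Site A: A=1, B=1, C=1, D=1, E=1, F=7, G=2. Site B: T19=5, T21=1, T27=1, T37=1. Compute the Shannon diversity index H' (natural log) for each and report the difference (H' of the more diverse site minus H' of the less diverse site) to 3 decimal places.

Site A: N=14, proportions 0.07143, 0.07143, 0.07143, 0.07143, 0.07143, 0.5, 0.14286, giving H' = 1.56708 (working shown to 5 dp, full precision carried).
Site B: N=8, proportions 0.625, 0.125, 0.125, 0.125, giving H' = 1.07354.
Difference = |1.56708 − 1.07354| = 0.49354, i.e. 0.494 to 3 decimal places.

0.494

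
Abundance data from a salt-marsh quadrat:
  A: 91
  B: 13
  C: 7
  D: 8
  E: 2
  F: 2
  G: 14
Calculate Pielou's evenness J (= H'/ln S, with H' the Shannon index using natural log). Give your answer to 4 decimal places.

Total N = 91+13+7+8+2+2+14 = 137, so the proportions are 0.664234, 0.094891, 0.051095, 0.058394, 0.014599, 0.014599, 0.10219 (working shown to 6 dp, full precision carried).
H' = −Σ pᵢ ln pᵢ = −((-0.271752) + (-0.223470) + (-0.151960) + (-0.165871) + (-0.061706) + (-0.061706) + (-0.233087)) = 1.169551.
With S = 7 species, ln S = 1.945910, so J = 1.169551/1.945910 = 0.601031, i.e. 0.6010 to 4 decimal places.

0.6010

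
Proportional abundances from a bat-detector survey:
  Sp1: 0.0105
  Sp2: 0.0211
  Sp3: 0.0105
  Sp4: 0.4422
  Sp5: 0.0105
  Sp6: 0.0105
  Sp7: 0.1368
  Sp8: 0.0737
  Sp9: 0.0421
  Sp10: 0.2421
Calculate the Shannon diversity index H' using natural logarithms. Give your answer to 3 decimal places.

Each pᵢ ln pᵢ term (working shown to 5 dp, full precision carried): 0.0105×(-4.55638)=-0.04784, 0.0211×(-3.85848)=-0.08141, 0.0105×(-4.55638)=-0.04784, 0.4422×(-0.81599)=-0.36083, 0.0105×(-4.55638)=-0.04784, 0.0105×(-4.55638)=-0.04784, 0.1368×(-1.98924)=-0.27213, 0.0737×(-2.60775)=-0.19219, 0.0421×(-3.16771)=-0.13336, 0.2421×(-1.41840)=-0.34340.
Sum = -1.57469, so H' = 1.575.

1.575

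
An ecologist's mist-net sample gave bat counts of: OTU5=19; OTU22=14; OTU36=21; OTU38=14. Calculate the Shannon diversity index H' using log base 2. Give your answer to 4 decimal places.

1.9764

Total N = 19+14+21+14 = 68, so the proportions are 0.279412, 0.205882, 0.308824, 0.205882 (working shown to 6 dp, full precision carried).
Each pᵢ log₂ pᵢ term: 0.279412×(-1.839535)=-0.513988, 0.205882×(-2.280108)=-0.469434, 0.308824×(-1.695145)=-0.523501, 0.205882×(-2.280108)=-0.469434.
Sum = -1.976357, so H' = 1.9764.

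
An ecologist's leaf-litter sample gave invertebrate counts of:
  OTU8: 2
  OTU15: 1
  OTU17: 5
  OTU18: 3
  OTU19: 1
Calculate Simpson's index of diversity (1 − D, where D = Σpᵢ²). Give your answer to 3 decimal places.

Total N = 2+1+5+3+1 = 12, so the proportions are 0.16667, 0.08333, 0.41667, 0.25, 0.08333 (working shown to 5 dp, full precision carried).
D = 0.16667² + 0.08333² + 0.41667² + 0.25² + 0.08333² = 0.02778 + 0.00694 + 0.17361 + 0.06250 + 0.00694 = 0.27778.
So 1 − D = 0.72222, i.e. 0.722 to 3 decimal places.

0.722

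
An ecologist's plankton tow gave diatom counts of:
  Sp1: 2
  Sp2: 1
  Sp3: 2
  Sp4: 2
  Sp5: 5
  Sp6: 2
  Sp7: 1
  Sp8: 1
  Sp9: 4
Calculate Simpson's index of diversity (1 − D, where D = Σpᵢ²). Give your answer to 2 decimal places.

Total N = 2+1+2+2+5+2+1+1+4 = 20, so the proportions are 0.1, 0.05, 0.1, 0.1, 0.25, 0.1, 0.05, 0.05, 0.2 (working shown to 4 dp, full precision carried).
D = 0.1² + 0.05² + 0.1² + 0.1² + 0.25² + 0.1² + 0.05² + 0.05² + 0.2² = 0.0100 + 0.0025 + 0.0100 + 0.0100 + 0.0625 + 0.0100 + 0.0025 + 0.0025 + 0.0400 = 0.1500.
So 1 − D = 0.8500, i.e. 0.85 to 2 decimal places.

0.85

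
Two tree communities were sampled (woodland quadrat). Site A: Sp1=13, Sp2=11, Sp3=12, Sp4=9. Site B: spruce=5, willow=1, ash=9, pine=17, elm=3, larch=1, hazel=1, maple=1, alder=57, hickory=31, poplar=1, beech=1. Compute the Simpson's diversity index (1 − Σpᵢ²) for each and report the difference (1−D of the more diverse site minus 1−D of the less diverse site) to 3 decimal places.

Site A: N=45, proportions 0.28889, 0.24444, 0.26667, 0.2, giving 1−D = 0.74568 (working shown to 5 dp, full precision carried).
Site B: N=128, proportions 0.03906, 0.00781, 0.07031, 0.13281, 0.02344, 0.00781, 0.00781, 0.00781, 0.44531, 0.24219, 0.00781, 0.00781, giving 1−D = 0.71802.
Difference = |0.74568 − 0.71802| = 0.02766, i.e. 0.028 to 3 decimal places.

0.028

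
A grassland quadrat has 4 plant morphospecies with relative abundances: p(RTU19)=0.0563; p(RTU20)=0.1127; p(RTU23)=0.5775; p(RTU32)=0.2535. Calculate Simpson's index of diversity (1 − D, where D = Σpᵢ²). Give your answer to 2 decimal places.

D = 0.0563² + 0.1127² + 0.5775² + 0.2535² = 0.0032 + 0.0127 + 0.3335 + 0.0643 = 0.4136 (working shown to 4 dp, full precision carried).
So 1 − D = 0.5864, i.e. 0.59 to 2 decimal places.

0.59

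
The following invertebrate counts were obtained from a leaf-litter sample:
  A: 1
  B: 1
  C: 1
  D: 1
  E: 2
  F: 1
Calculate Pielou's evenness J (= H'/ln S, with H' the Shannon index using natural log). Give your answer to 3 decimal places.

Total N = 1+1+1+1+2+1 = 7, so the proportions are 0.14286, 0.14286, 0.14286, 0.14286, 0.28571, 0.14286 (working shown to 5 dp, full precision carried).
H' = −Σ pᵢ ln pᵢ = −((-0.27799) + (-0.27799) + (-0.27799) + (-0.27799) + (-0.35793) + (-0.27799)) = 1.74787.
With S = 6 species, ln S = 1.79176, so J = 1.74787/1.79176 = 0.97550, i.e. 0.976 to 3 decimal places.

0.976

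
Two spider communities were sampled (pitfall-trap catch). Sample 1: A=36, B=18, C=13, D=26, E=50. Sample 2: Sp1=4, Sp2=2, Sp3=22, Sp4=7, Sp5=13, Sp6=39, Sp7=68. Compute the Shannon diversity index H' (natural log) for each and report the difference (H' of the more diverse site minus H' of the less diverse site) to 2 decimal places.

0.02

Sample 1: N=143, proportions 0.251748, 0.125874, 0.090909, 0.181818, 0.34965, giving H' = 1.503478 (working shown to 6 dp, full precision carried).
Sample 2: N=155, proportions 0.025806, 0.012903, 0.141935, 0.045161, 0.083871, 0.251613, 0.43871, giving H' = 1.484034.
Difference = |1.503478 − 1.484034| = 0.019444, i.e. 0.02 to 2 decimal places.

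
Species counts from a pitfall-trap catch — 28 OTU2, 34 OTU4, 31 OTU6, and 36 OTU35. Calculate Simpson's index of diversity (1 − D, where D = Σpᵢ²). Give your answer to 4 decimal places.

0.7478

Total N = 28+34+31+36 = 129, so the proportions are 0.217054, 0.263566, 0.24031, 0.27907 (working shown to 6 dp, full precision carried).
D = 0.217054² + 0.263566² + 0.24031² + 0.27907² = 0.047113 + 0.069467 + 0.057749 + 0.077880 = 0.252208.
So 1 − D = 0.747792, i.e. 0.7478 to 4 decimal places.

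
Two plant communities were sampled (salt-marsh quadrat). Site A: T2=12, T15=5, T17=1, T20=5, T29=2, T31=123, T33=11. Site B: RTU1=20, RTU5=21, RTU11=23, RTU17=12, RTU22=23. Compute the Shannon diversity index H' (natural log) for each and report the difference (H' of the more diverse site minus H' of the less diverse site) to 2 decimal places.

Site A: N=159, proportions 0.0755, 0.0314, 0.0063, 0.0314, 0.0126, 0.7736, 0.0692, giving H' = 0.8829 (working shown to 4 dp, full precision carried).
Site B: N=99, proportions 0.202, 0.2121, 0.2323, 0.1212, 0.2323, giving H' = 1.5860.
Difference = |0.8829 − 1.5860| = 0.7031, i.e. 0.70 to 2 decimal places.

0.70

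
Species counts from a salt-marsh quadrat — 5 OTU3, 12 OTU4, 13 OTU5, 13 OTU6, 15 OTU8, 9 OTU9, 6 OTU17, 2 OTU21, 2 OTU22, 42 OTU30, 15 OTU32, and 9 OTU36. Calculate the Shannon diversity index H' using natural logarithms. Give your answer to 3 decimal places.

Total N = 5+12+13+13+15+9+6+2+2+42+15+9 = 143, so the proportions are 0.03497, 0.08392, 0.09091, 0.09091, 0.1049, 0.06294, 0.04196, 0.01399, 0.01399, 0.29371, 0.1049, 0.06294 (working shown to 5 dp, full precision carried).
Each pᵢ ln pᵢ term: 0.03497×(-3.35341)=-0.11725, 0.08392×(-2.47794)=-0.20794, 0.09091×(-2.39790)=-0.21799, 0.09091×(-2.39790)=-0.21799, 0.1049×(-2.25479)=-0.23652, 0.06294×(-2.76562)=-0.17406, 0.04196×(-3.17109)=-0.13305, 0.01399×(-4.26970)=-0.05972, 0.01399×(-4.26970)=-0.05972, 0.29371×(-1.22518)=-0.35984, 0.1049×(-2.25479)=-0.23652, 0.06294×(-2.76562)=-0.17406.
Sum = -2.19465, so H' = 2.195.

2.195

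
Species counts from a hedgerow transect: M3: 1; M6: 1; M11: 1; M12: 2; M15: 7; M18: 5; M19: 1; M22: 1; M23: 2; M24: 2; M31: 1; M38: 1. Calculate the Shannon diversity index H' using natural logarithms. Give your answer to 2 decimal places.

2.19

Total N = 1+1+1+2+7+5+1+1+2+2+1+1 = 25, so the proportions are 0.04, 0.04, 0.04, 0.08, 0.28, 0.2, 0.04, 0.04, 0.08, 0.08, 0.04, 0.04 (working shown to 4 dp, full precision carried).
Each pᵢ ln pᵢ term: 0.04×(-3.2189)=-0.1288, 0.04×(-3.2189)=-0.1288, 0.04×(-3.2189)=-0.1288, 0.08×(-2.5257)=-0.2021, 0.28×(-1.2730)=-0.3564, 0.2×(-1.6094)=-0.3219, 0.04×(-3.2189)=-0.1288, 0.04×(-3.2189)=-0.1288, 0.08×(-2.5257)=-0.2021, 0.08×(-2.5257)=-0.2021, 0.04×(-3.2189)=-0.1288, 0.04×(-3.2189)=-0.1288.
Sum = -2.1858, so H' = 2.19.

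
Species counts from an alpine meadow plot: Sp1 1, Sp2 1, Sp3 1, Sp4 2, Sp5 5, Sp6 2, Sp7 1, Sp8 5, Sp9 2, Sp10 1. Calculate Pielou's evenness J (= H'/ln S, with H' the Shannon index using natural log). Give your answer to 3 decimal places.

Total N = 1+1+1+2+5+2+1+5+2+1 = 21, so the proportions are 0.04762, 0.04762, 0.04762, 0.09524, 0.2381, 0.09524, 0.04762, 0.2381, 0.09524, 0.04762 (working shown to 5 dp, full precision carried).
H' = −Σ pᵢ ln pᵢ = −((-0.14498) + (-0.14498) + (-0.14498) + (-0.22394) + (-0.34169) + (-0.22394) + (-0.14498) + (-0.34169) + (-0.22394) + (-0.14498)) = 2.08008.
With S = 10 species, ln S = 2.30259, so J = 2.08008/2.30259 = 0.90337, i.e. 0.903 to 3 decimal places.

0.903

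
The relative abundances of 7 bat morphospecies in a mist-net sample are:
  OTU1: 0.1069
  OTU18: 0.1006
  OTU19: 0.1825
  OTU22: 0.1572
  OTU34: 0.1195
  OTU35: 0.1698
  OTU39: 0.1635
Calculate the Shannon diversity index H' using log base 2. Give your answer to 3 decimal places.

Each pᵢ log₂ pᵢ term (working shown to 5 dp, full precision carried): 0.1069×(-3.22567)=-0.34482, 0.1006×(-3.31330)=-0.33332, 0.1825×(-2.45403)=-0.44786, 0.1572×(-2.66933)=-0.41962, 0.1195×(-3.06492)=-0.36626, 0.1698×(-2.55809)=-0.43436, 0.1635×(-2.61264)=-0.42717.
Sum = -2.77341, so H' = 2.773.

2.773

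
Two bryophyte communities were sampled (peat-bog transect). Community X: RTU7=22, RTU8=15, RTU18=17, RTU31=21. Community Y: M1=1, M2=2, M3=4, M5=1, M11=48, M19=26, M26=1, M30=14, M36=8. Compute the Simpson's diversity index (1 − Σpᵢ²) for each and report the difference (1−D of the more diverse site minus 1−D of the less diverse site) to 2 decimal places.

0.04

Community X: N=75, proportions 0.29333, 0.2, 0.22667, 0.28, giving 1−D = 0.74418 (working shown to 5 dp, full precision carried).
Community Y: N=105, proportions 0.00952, 0.01905, 0.0381, 0.00952, 0.45714, 0.24762, 0.00952, 0.13333, 0.07619, giving 1−D = 0.70404.
Difference = |0.74418 − 0.70404| = 0.04014, i.e. 0.04 to 2 decimal places.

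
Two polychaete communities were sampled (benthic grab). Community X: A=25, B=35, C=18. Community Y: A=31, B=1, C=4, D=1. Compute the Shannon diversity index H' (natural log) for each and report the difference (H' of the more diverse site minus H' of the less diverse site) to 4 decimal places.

Community X: N=78, proportions 0.320513, 0.448718, 0.230769, giving H' = 1.062661 (working shown to 6 dp, full precision carried).
Community Y: N=37, proportions 0.837838, 0.027027, 0.108108, 0.027027, giving H' = 0.583924.
Difference = |1.062661 − 0.583924| = 0.478737, i.e. 0.4787 to 4 decimal places.

0.4787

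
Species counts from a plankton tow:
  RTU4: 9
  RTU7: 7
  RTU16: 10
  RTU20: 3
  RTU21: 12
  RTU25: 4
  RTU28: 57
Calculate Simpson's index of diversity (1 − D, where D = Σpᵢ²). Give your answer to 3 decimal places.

Total N = 9+7+10+3+12+4+57 = 102, so the proportions are 0.08824, 0.06863, 0.09804, 0.02941, 0.11765, 0.03922, 0.55882 (working shown to 5 dp, full precision carried).
D = 0.08824² + 0.06863² + 0.09804² + 0.02941² + 0.11765² + 0.03922² + 0.55882² = 0.00779 + 0.00471 + 0.00961 + 0.00087 + 0.01384 + 0.00154 + 0.31228 = 0.35063.
So 1 − D = 0.64937, i.e. 0.649 to 3 decimal places.

0.649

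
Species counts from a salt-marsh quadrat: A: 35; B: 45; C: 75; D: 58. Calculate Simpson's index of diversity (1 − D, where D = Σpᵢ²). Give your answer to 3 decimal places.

Total N = 35+45+75+58 = 213, so the proportions are 0.16432, 0.21127, 0.35211, 0.2723 (working shown to 5 dp, full precision carried).
D = 0.16432² + 0.21127² + 0.35211² + 0.2723² = 0.02700 + 0.04463 + 0.12398 + 0.07415 = 0.26977.
So 1 − D = 0.73023, i.e. 0.730 to 3 decimal places.

0.730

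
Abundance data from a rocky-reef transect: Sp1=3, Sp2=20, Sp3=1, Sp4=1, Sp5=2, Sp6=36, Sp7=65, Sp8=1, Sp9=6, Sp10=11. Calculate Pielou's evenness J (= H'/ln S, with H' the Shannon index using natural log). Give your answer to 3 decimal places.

Total N = 3+20+1+1+2+36+65+1+6+11 = 146, so the proportions are 0.02055, 0.13699, 0.00685, 0.00685, 0.0137, 0.24658, 0.44521, 0.00685, 0.0411, 0.07534 (working shown to 5 dp, full precision carried).
H' = −Σ pᵢ ln pᵢ = −((-0.07983) + (-0.27231) + (-0.03413) + (-0.03413) + (-0.05877) + (-0.34523) + (-0.36027) + (-0.03413) + (-0.13117) + (-0.19481)) = 1.54480.
With S = 10 species, ln S = 2.30259, so J = 1.54480/2.30259 = 0.67090, i.e. 0.671 to 3 decimal places.

0.671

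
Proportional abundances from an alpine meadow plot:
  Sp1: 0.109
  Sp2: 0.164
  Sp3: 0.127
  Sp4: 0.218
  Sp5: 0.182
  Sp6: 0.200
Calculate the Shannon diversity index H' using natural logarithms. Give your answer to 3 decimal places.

Each pᵢ ln pᵢ term (working shown to 5 dp, full precision carried): 0.109×(-2.21641)=-0.24159, 0.164×(-1.80789)=-0.29649, 0.127×(-2.06357)=-0.26207, 0.218×(-1.52326)=-0.33207, 0.182×(-1.70375)=-0.31008, 0.2×(-1.60944)=-0.32189.
Sum = -1.76420, so H' = 1.764.

1.764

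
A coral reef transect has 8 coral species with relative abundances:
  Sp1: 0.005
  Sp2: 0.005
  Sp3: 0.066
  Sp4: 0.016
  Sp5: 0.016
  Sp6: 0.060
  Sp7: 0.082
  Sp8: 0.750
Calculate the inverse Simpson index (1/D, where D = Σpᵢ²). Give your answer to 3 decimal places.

D = 0.005² + 0.005² + 0.066² + 0.016² + 0.016² + 0.06² + 0.082² + 0.75² = 0.000025 + 0.000025 + 0.004356 + 0.000256 + 0.000256 + 0.003600 + 0.006724 + 0.562500 = 0.577742 (working shown to 6 dp, full precision carried).
So 1/D = 1.73088, i.e. 1.731 to 3 decimal places.

1.731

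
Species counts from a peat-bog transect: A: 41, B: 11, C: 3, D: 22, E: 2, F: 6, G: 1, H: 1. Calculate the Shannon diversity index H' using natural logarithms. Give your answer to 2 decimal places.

1.45

Total N = 41+11+3+22+2+6+1+1 = 87, so the proportions are 0.4713, 0.1264, 0.0345, 0.2529, 0.023, 0.069, 0.0115, 0.0115 (working shown to 4 dp, full precision carried).
Each pᵢ ln pᵢ term: 0.4713×(-0.7523)=-0.3545, 0.1264×(-2.0680)=-0.2615, 0.0345×(-3.3673)=-0.1161, 0.2529×(-1.3749)=-0.3477, 0.023×(-3.7728)=-0.0867, 0.069×(-2.6741)=-0.1844, 0.0115×(-4.4659)=-0.0513, 0.0115×(-4.4659)=-0.0513.
Sum = -1.4536, so H' = 1.45.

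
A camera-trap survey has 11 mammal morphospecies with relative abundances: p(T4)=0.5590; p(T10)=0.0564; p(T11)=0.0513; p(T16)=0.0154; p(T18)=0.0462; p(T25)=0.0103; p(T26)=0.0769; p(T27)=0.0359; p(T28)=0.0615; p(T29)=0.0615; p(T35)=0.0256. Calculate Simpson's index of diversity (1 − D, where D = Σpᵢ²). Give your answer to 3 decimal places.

D = 0.559² + 0.0564² + 0.0513² + 0.0154² + 0.0462² + 0.0103² + 0.0769² + 0.0359² + 0.0615² + 0.0615² + 0.0256² = 0.31248 + 0.00318 + 0.00263 + 0.00024 + 0.00213 + 0.00011 + 0.00591 + 0.00129 + 0.00378 + 0.00378 + 0.00066 = 0.33619 (working shown to 5 dp, full precision carried).
So 1 − D = 0.66381, i.e. 0.664 to 3 decimal places.

0.664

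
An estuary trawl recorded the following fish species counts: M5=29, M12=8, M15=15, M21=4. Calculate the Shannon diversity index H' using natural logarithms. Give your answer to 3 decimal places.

Total N = 29+8+15+4 = 56, so the proportions are 0.51786, 0.14286, 0.26786, 0.07143 (working shown to 5 dp, full precision carried).
Each pᵢ ln pᵢ term: 0.51786×(-0.65806)=-0.34078, 0.14286×(-1.94591)=-0.27799, 0.26786×(-1.31730)=-0.35285, 0.07143×(-2.63906)=-0.18850.
Sum = -1.16012, so H' = 1.160.

1.160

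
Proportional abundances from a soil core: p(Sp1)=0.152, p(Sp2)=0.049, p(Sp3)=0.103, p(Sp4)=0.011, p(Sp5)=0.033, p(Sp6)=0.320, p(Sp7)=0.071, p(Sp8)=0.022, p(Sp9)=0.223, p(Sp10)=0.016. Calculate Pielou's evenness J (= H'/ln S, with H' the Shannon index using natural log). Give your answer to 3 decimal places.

0.811

H' = −Σ pᵢ ln pᵢ = −((-0.28635) + (-0.14778) + (-0.23412) + (-0.04961) + (-0.11257) + (-0.36462) + (-0.18780) + (-0.08397) + (-0.33463) + (-0.06616)) = 1.86761 (working shown to 5 dp, full precision carried).
With S = 10 species, ln S = 2.30259, so J = 1.86761/2.30259 = 0.81109, i.e. 0.811 to 3 decimal places.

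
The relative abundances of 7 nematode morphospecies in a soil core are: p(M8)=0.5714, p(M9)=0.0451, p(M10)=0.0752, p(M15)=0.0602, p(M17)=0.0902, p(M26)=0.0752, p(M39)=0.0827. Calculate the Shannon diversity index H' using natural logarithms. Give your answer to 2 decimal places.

Each pᵢ ln pᵢ term (working shown to 4 dp, full precision carried): 0.5714×(-0.5597)=-0.3198, 0.0451×(-3.0989)=-0.1398, 0.0752×(-2.5876)=-0.1946, 0.0602×(-2.8101)=-0.1692, 0.0902×(-2.4057)=-0.2170, 0.0752×(-2.5876)=-0.1946, 0.0827×(-2.4925)=-0.2061.
Sum = -1.4410, so H' = 1.44.

1.44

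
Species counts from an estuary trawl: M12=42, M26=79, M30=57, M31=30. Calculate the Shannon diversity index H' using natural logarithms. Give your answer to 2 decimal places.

Total N = 42+79+57+30 = 208, so the proportions are 0.2019, 0.3798, 0.274, 0.1442 (working shown to 4 dp, full precision carried).
Each pᵢ ln pᵢ term: 0.2019×(-1.5999)=-0.3231, 0.3798×(-0.9681)=-0.3677, 0.274×(-1.2945)=-0.3547, 0.1442×(-1.9363)=-0.2793.
Sum = -1.3248, so H' = 1.32.

1.32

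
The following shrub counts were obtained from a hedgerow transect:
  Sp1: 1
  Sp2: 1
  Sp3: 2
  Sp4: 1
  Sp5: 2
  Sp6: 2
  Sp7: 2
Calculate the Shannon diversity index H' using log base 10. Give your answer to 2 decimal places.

0.82

Total N = 1+1+2+1+2+2+2 = 11, so the proportions are 0.0909, 0.0909, 0.1818, 0.0909, 0.1818, 0.1818, 0.1818 (working shown to 4 dp, full precision carried).
Each pᵢ log₁₀ pᵢ term: 0.0909×(-1.0414)=-0.0947, 0.0909×(-1.0414)=-0.0947, 0.1818×(-0.7404)=-0.1346, 0.0909×(-1.0414)=-0.0947, 0.1818×(-0.7404)=-0.1346, 0.1818×(-0.7404)=-0.1346, 0.1818×(-0.7404)=-0.1346.
Sum = -0.8225, so H' = 0.82.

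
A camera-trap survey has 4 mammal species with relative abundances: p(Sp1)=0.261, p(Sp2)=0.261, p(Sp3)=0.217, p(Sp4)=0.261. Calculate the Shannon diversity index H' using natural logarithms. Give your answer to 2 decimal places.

1.38

Each pᵢ ln pᵢ term (working shown to 4 dp, full precision carried): 0.261×(-1.3432)=-0.3506, 0.261×(-1.3432)=-0.3506, 0.217×(-1.5279)=-0.3315, 0.261×(-1.3432)=-0.3506.
Sum = -1.3833, so H' = 1.38.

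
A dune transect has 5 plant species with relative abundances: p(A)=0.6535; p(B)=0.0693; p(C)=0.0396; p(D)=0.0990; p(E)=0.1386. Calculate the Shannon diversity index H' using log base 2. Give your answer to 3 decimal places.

Each pᵢ log₂ pᵢ term (working shown to 5 dp, full precision carried): 0.6535×(-0.61374)=-0.40108, 0.0693×(-3.85100)=-0.26687, 0.0396×(-4.65836)=-0.18447, 0.099×(-3.33643)=-0.33031, 0.1386×(-2.85100)=-0.39515.
Sum = -1.57788, so H' = 1.578.

1.578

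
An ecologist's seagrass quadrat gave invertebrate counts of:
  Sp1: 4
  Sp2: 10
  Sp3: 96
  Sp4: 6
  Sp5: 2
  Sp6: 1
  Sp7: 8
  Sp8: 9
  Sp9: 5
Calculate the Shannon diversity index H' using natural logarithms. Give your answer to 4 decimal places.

1.2371

Total N = 4+10+96+6+2+1+8+9+5 = 141, so the proportions are 0.028369, 0.070922, 0.680851, 0.042553, 0.014184, 0.007092, 0.056738, 0.06383, 0.035461 (working shown to 6 dp, full precision carried).
Each pᵢ ln pᵢ term: 0.028369×(-3.562466)=-0.101063, 0.070922×(-2.646175)=-0.187672, 0.680851×(-0.384412)=-0.261727, 0.042553×(-3.157000)=-0.134340, 0.014184×(-4.255613)=-0.060363, 0.007092×(-4.948760)=-0.035098, 0.056738×(-2.869318)=-0.162798, 0.06383×(-2.751535)=-0.175630, 0.035461×(-3.339322)=-0.118416.
Sum = -1.237107, so H' = 1.2371.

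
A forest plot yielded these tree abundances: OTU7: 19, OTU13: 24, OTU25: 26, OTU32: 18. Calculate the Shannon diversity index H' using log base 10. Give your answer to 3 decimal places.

Total N = 19+24+26+18 = 87, so the proportions are 0.21839, 0.27586, 0.29885, 0.2069 (working shown to 5 dp, full precision carried).
Each pᵢ log₁₀ pᵢ term: 0.21839×(-0.66077)=-0.14431, 0.27586×(-0.55931)=-0.15429, 0.29885×(-0.52455)=-0.15676, 0.2069×(-0.68425)=-0.14157.
Sum = -0.59693, so H' = 0.597.

0.597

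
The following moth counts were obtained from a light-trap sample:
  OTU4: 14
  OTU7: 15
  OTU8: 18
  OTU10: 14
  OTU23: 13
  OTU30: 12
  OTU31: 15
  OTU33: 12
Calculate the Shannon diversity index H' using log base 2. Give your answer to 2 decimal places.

2.99

Total N = 14+15+18+14+13+12+15+12 = 113, so the proportions are 0.1239, 0.1327, 0.1593, 0.1239, 0.115, 0.1062, 0.1327, 0.1062 (working shown to 4 dp, full precision carried).
Each pᵢ log₂ pᵢ term: 0.1239×(-3.0128)=-0.3733, 0.1327×(-2.9133)=-0.3867, 0.1593×(-2.6503)=-0.4222, 0.1239×(-3.0128)=-0.3733, 0.115×(-3.1197)=-0.3589, 0.1062×(-3.2352)=-0.3436, 0.1327×(-2.9133)=-0.3867, 0.1062×(-3.2352)=-0.3436.
Sum = -2.9882, so H' = 2.99.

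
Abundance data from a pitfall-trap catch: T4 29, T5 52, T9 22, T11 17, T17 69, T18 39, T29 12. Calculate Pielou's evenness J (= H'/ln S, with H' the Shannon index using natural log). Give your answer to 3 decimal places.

Total N = 29+52+22+17+69+39+12 = 240, so the proportions are 0.12083, 0.21667, 0.09167, 0.07083, 0.2875, 0.1625, 0.05 (working shown to 5 dp, full precision carried).
H' = −Σ pᵢ ln pᵢ = −((-0.25536) + (-0.33137) + (-0.21905) + (-0.18753) + (-0.35838) + (-0.29528) + (-0.14979)) = 1.79674.
With S = 7 species, ln S = 1.94591, so J = 1.79674/1.94591 = 0.92334, i.e. 0.923 to 3 decimal places.

0.923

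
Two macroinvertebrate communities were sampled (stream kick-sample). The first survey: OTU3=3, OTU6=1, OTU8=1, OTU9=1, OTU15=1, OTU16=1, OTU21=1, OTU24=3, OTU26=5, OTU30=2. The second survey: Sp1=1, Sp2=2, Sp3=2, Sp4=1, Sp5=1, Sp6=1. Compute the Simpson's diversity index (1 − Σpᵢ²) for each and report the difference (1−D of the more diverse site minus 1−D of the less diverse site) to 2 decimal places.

0.04

The first survey: N=19, proportions 0.1579, 0.0526, 0.0526, 0.0526, 0.0526, 0.0526, 0.0526, 0.1579, 0.2632, 0.1053, giving 1−D = 0.8532 (working shown to 4 dp, full precision carried).
The second survey: N=8, proportions 0.125, 0.25, 0.25, 0.125, 0.125, 0.125, giving 1−D = 0.8125.
Difference = |0.8532 − 0.8125| = 0.0407, i.e. 0.04 to 2 decimal places.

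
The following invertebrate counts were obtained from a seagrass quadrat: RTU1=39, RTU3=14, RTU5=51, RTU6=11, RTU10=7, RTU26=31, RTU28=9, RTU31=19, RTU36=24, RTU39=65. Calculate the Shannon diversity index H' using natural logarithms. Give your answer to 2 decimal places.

2.08

Total N = 39+14+51+11+7+31+9+19+24+65 = 270, so the proportions are 0.1444, 0.0519, 0.1889, 0.0407, 0.0259, 0.1148, 0.0333, 0.0704, 0.0889, 0.2407 (working shown to 4 dp, full precision carried).
Each pᵢ ln pᵢ term: 0.1444×(-1.9349)=-0.2795, 0.0519×(-2.9594)=-0.1534, 0.1889×(-1.6666)=-0.3148, 0.0407×(-3.2005)=-0.1304, 0.0259×(-3.6525)=-0.0947, 0.1148×(-2.1644)=-0.2485, 0.0333×(-3.4012)=-0.1134, 0.0704×(-2.6540)=-0.1868, 0.0889×(-2.4204)=-0.2151, 0.2407×(-1.4240)=-0.3428.
Sum = -2.0794, so H' = 2.08.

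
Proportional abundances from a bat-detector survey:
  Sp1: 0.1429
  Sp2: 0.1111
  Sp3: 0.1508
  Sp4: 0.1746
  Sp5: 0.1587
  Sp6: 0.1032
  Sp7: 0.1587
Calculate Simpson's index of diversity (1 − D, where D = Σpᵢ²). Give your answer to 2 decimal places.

D = 0.1429² + 0.1111² + 0.1508² + 0.1746² + 0.1587² + 0.1032² + 0.1587² = 0.0204 + 0.0123 + 0.0227 + 0.0305 + 0.0252 + 0.0107 + 0.0252 = 0.1470 (working shown to 4 dp, full precision carried).
So 1 − D = 0.8530, i.e. 0.85 to 2 decimal places.

0.85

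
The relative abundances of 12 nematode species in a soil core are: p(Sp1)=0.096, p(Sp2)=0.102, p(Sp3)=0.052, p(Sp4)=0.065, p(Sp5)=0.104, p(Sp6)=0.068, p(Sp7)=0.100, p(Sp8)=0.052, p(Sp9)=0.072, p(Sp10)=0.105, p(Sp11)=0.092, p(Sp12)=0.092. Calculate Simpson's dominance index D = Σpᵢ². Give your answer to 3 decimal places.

0.088

D = 0.096² + 0.102² + 0.052² + 0.065² + 0.104² + 0.068² + 0.1² + 0.052² + 0.072² + 0.105² + 0.092² + 0.092² = 0.00922 + 0.01040 + 0.00270 + 0.00423 + 0.01082 + 0.00462 + 0.01000 + 0.00270 + 0.00518 + 0.01102 + 0.00846 + 0.00846 = 0.08783 (working shown to 5 dp, full precision carried).
To 3 decimal places, D = 0.088.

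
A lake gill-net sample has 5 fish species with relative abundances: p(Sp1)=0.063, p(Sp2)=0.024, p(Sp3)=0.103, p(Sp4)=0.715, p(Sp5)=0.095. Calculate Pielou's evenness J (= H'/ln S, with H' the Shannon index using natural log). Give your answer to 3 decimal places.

H' = −Σ pᵢ ln pᵢ = −((-0.17417) + (-0.08951) + (-0.23412) + (-0.23986) + (-0.22362)) = 0.96129 (working shown to 5 dp, full precision carried).
With S = 5 species, ln S = 1.60944, so J = 0.96129/1.60944 = 0.59728, i.e. 0.597 to 3 decimal places.

0.597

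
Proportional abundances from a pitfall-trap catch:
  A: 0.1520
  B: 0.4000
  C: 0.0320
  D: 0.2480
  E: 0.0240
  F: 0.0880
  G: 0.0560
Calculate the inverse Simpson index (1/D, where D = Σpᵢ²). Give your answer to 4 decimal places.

3.8897

D = 0.152² + 0.4² + 0.032² + 0.248² + 0.024² + 0.088² + 0.056² = 0.02310400 + 0.16000000 + 0.00102400 + 0.06150400 + 0.00057600 + 0.00774400 + 0.00313600 = 0.25708800 (working shown to 8 dp, full precision carried).
So 1/D = 3.889719, i.e. 3.8897 to 4 decimal places.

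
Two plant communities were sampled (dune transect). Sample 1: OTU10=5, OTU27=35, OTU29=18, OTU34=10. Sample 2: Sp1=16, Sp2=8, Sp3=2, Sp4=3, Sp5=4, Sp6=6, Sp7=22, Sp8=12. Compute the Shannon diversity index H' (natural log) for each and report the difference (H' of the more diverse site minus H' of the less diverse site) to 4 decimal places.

0.6600

Sample 1: N=68, proportions 0.073529, 0.514706, 0.264706, 0.147059, giving H' = 1.167494 (working shown to 6 dp, full precision carried).
Sample 2: N=73, proportions 0.219178, 0.109589, 0.027397, 0.041096, 0.054795, 0.082192, 0.30137, 0.164384, giving H' = 1.827492.
Difference = |1.167494 − 1.827492| = 0.659998, i.e. 0.6600 to 4 decimal places.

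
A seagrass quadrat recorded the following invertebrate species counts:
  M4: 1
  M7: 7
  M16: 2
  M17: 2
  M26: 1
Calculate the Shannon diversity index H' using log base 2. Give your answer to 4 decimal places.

1.8811

Total N = 1+7+2+2+1 = 13, so the proportions are 0.076923, 0.538462, 0.153846, 0.153846, 0.076923 (working shown to 6 dp, full precision carried).
Each pᵢ log₂ pᵢ term: 0.076923×(-3.700440)=-0.284649, 0.538462×(-0.893085)=-0.480892, 0.153846×(-2.700440)=-0.415452, 0.153846×(-2.700440)=-0.415452, 0.076923×(-3.700440)=-0.284649.
Sum = -1.881095, so H' = 1.8811.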